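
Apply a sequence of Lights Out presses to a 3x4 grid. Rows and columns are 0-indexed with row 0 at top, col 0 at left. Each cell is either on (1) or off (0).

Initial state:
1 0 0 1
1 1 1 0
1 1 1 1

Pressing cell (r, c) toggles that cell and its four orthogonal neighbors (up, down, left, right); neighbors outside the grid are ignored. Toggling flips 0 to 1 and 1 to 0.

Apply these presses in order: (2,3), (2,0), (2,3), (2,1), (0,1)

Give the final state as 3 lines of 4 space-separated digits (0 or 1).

Answer: 0 1 1 1
0 1 1 0
1 1 0 1

Derivation:
After press 1 at (2,3):
1 0 0 1
1 1 1 1
1 1 0 0

After press 2 at (2,0):
1 0 0 1
0 1 1 1
0 0 0 0

After press 3 at (2,3):
1 0 0 1
0 1 1 0
0 0 1 1

After press 4 at (2,1):
1 0 0 1
0 0 1 0
1 1 0 1

After press 5 at (0,1):
0 1 1 1
0 1 1 0
1 1 0 1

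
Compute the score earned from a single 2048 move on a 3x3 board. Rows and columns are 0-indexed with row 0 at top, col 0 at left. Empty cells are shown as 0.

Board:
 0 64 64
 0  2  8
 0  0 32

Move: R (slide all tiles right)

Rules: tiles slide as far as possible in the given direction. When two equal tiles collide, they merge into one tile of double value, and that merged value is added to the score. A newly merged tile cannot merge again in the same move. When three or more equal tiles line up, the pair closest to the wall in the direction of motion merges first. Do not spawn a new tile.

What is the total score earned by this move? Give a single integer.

Answer: 128

Derivation:
Slide right:
row 0: [0, 64, 64] -> [0, 0, 128]  score +128 (running 128)
row 1: [0, 2, 8] -> [0, 2, 8]  score +0 (running 128)
row 2: [0, 0, 32] -> [0, 0, 32]  score +0 (running 128)
Board after move:
  0   0 128
  0   2   8
  0   0  32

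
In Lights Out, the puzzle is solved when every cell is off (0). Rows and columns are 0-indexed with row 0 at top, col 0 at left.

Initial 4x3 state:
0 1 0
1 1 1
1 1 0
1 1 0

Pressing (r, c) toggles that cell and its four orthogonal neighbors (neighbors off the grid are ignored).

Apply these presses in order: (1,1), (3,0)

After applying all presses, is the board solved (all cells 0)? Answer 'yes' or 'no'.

After press 1 at (1,1):
0 0 0
0 0 0
1 0 0
1 1 0

After press 2 at (3,0):
0 0 0
0 0 0
0 0 0
0 0 0

Lights still on: 0

Answer: yes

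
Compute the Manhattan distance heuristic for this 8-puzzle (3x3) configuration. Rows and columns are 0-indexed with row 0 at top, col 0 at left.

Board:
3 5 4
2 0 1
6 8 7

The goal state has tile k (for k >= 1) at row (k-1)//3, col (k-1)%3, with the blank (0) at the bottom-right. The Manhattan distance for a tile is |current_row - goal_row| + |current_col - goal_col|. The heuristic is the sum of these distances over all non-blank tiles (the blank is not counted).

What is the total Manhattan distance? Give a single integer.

Answer: 16

Derivation:
Tile 3: at (0,0), goal (0,2), distance |0-0|+|0-2| = 2
Tile 5: at (0,1), goal (1,1), distance |0-1|+|1-1| = 1
Tile 4: at (0,2), goal (1,0), distance |0-1|+|2-0| = 3
Tile 2: at (1,0), goal (0,1), distance |1-0|+|0-1| = 2
Tile 1: at (1,2), goal (0,0), distance |1-0|+|2-0| = 3
Tile 6: at (2,0), goal (1,2), distance |2-1|+|0-2| = 3
Tile 8: at (2,1), goal (2,1), distance |2-2|+|1-1| = 0
Tile 7: at (2,2), goal (2,0), distance |2-2|+|2-0| = 2
Sum: 2 + 1 + 3 + 2 + 3 + 3 + 0 + 2 = 16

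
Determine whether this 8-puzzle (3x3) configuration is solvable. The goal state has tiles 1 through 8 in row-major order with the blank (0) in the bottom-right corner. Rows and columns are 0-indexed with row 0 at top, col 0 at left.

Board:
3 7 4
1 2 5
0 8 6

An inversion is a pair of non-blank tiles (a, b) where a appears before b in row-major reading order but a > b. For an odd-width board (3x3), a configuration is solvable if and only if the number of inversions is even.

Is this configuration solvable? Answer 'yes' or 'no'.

Answer: yes

Derivation:
Inversions (pairs i<j in row-major order where tile[i] > tile[j] > 0): 10
10 is even, so the puzzle is solvable.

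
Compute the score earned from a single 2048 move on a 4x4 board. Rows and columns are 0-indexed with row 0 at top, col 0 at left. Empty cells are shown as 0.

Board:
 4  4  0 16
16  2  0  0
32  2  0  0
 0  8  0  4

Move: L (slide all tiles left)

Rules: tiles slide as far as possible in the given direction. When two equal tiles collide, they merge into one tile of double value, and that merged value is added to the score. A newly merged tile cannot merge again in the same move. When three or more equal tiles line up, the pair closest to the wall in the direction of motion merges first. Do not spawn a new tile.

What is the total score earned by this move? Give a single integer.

Slide left:
row 0: [4, 4, 0, 16] -> [8, 16, 0, 0]  score +8 (running 8)
row 1: [16, 2, 0, 0] -> [16, 2, 0, 0]  score +0 (running 8)
row 2: [32, 2, 0, 0] -> [32, 2, 0, 0]  score +0 (running 8)
row 3: [0, 8, 0, 4] -> [8, 4, 0, 0]  score +0 (running 8)
Board after move:
 8 16  0  0
16  2  0  0
32  2  0  0
 8  4  0  0

Answer: 8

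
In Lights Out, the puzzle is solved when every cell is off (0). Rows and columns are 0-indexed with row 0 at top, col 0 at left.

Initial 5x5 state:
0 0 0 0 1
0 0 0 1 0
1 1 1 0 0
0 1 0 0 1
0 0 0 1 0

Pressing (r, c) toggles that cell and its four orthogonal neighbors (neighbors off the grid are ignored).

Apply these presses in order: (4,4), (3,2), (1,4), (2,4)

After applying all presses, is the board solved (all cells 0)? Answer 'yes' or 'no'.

After press 1 at (4,4):
0 0 0 0 1
0 0 0 1 0
1 1 1 0 0
0 1 0 0 0
0 0 0 0 1

After press 2 at (3,2):
0 0 0 0 1
0 0 0 1 0
1 1 0 0 0
0 0 1 1 0
0 0 1 0 1

After press 3 at (1,4):
0 0 0 0 0
0 0 0 0 1
1 1 0 0 1
0 0 1 1 0
0 0 1 0 1

After press 4 at (2,4):
0 0 0 0 0
0 0 0 0 0
1 1 0 1 0
0 0 1 1 1
0 0 1 0 1

Lights still on: 8

Answer: no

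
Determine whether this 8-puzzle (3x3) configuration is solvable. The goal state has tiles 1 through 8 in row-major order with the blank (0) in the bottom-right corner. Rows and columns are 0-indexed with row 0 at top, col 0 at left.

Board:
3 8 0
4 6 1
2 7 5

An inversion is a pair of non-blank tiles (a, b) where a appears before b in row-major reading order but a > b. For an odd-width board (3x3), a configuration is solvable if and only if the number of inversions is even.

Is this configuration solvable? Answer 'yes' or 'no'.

Answer: yes

Derivation:
Inversions (pairs i<j in row-major order where tile[i] > tile[j] > 0): 14
14 is even, so the puzzle is solvable.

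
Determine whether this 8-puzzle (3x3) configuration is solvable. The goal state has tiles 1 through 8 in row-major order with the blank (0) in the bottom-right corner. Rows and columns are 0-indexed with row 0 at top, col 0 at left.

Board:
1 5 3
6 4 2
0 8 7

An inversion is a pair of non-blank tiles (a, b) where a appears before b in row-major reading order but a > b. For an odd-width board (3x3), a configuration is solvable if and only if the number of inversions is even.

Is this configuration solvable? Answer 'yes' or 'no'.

Inversions (pairs i<j in row-major order where tile[i] > tile[j] > 0): 8
8 is even, so the puzzle is solvable.

Answer: yes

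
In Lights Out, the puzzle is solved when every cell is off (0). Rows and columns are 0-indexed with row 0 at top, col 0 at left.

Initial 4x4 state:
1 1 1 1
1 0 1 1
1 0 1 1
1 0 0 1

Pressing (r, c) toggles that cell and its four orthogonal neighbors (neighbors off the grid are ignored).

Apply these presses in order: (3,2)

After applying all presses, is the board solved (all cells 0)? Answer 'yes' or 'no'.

Answer: no

Derivation:
After press 1 at (3,2):
1 1 1 1
1 0 1 1
1 0 0 1
1 1 1 0

Lights still on: 12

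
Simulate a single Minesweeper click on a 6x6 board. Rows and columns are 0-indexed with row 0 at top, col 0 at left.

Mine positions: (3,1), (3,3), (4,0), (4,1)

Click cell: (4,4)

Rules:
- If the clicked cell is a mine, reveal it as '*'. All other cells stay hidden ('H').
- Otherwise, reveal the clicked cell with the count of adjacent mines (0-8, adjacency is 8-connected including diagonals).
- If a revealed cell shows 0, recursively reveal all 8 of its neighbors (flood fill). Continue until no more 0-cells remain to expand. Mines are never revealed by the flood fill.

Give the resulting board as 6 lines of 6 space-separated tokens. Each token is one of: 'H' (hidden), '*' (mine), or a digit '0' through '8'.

H H H H H H
H H H H H H
H H H H H H
H H H H H H
H H H H 1 H
H H H H H H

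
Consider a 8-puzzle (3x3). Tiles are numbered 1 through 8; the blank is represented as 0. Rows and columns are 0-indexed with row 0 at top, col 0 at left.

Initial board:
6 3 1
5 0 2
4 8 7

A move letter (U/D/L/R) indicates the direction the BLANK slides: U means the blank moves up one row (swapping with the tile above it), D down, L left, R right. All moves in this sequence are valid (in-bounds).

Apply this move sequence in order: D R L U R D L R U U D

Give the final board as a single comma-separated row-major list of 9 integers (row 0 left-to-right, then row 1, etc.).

Answer: 6, 3, 1, 5, 2, 0, 4, 8, 7

Derivation:
After move 1 (D):
6 3 1
5 8 2
4 0 7

After move 2 (R):
6 3 1
5 8 2
4 7 0

After move 3 (L):
6 3 1
5 8 2
4 0 7

After move 4 (U):
6 3 1
5 0 2
4 8 7

After move 5 (R):
6 3 1
5 2 0
4 8 7

After move 6 (D):
6 3 1
5 2 7
4 8 0

After move 7 (L):
6 3 1
5 2 7
4 0 8

After move 8 (R):
6 3 1
5 2 7
4 8 0

After move 9 (U):
6 3 1
5 2 0
4 8 7

After move 10 (U):
6 3 0
5 2 1
4 8 7

After move 11 (D):
6 3 1
5 2 0
4 8 7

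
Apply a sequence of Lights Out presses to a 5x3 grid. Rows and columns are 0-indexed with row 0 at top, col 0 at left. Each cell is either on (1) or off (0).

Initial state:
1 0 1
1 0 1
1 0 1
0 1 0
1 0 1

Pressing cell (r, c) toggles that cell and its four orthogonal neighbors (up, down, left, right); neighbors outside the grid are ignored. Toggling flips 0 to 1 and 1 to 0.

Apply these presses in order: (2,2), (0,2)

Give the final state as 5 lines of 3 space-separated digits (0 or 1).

After press 1 at (2,2):
1 0 1
1 0 0
1 1 0
0 1 1
1 0 1

After press 2 at (0,2):
1 1 0
1 0 1
1 1 0
0 1 1
1 0 1

Answer: 1 1 0
1 0 1
1 1 0
0 1 1
1 0 1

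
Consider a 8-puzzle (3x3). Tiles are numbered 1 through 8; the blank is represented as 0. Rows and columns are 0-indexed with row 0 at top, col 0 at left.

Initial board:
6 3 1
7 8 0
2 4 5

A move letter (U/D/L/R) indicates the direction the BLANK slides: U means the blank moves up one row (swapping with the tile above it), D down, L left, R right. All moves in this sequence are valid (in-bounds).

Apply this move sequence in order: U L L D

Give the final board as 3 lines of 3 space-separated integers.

After move 1 (U):
6 3 0
7 8 1
2 4 5

After move 2 (L):
6 0 3
7 8 1
2 4 5

After move 3 (L):
0 6 3
7 8 1
2 4 5

After move 4 (D):
7 6 3
0 8 1
2 4 5

Answer: 7 6 3
0 8 1
2 4 5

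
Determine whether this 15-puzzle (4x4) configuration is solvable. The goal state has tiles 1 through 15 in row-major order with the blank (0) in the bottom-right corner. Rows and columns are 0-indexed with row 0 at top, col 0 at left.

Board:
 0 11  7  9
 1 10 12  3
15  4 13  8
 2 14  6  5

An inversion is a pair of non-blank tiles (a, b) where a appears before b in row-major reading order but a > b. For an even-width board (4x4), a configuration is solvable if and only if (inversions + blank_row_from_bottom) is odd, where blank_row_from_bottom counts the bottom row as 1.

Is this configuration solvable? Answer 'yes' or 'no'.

Answer: no

Derivation:
Inversions: 54
Blank is in row 0 (0-indexed from top), which is row 4 counting from the bottom (bottom = 1).
54 + 4 = 58, which is even, so the puzzle is not solvable.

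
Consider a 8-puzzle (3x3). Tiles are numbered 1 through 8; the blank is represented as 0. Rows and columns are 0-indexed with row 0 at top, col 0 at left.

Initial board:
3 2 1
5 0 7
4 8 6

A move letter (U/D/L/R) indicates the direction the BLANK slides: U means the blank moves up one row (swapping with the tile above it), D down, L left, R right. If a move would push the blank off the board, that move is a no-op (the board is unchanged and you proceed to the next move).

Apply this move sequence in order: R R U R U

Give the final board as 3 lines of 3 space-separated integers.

After move 1 (R):
3 2 1
5 7 0
4 8 6

After move 2 (R):
3 2 1
5 7 0
4 8 6

After move 3 (U):
3 2 0
5 7 1
4 8 6

After move 4 (R):
3 2 0
5 7 1
4 8 6

After move 5 (U):
3 2 0
5 7 1
4 8 6

Answer: 3 2 0
5 7 1
4 8 6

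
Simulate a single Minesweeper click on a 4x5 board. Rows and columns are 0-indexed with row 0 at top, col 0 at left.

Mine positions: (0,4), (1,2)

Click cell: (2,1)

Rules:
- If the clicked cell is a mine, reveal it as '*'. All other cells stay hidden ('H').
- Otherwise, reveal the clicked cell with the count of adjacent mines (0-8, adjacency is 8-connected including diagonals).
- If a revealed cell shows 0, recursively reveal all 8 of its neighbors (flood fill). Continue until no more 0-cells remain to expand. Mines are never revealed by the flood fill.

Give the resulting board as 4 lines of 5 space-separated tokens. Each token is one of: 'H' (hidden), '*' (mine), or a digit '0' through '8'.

H H H H H
H H H H H
H 1 H H H
H H H H H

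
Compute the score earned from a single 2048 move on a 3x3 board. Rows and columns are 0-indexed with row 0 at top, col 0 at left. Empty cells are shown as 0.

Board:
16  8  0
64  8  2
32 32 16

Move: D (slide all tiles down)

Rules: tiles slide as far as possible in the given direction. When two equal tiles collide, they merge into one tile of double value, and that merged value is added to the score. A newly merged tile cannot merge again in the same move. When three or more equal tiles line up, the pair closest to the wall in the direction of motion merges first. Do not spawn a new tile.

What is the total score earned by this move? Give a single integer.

Slide down:
col 0: [16, 64, 32] -> [16, 64, 32]  score +0 (running 0)
col 1: [8, 8, 32] -> [0, 16, 32]  score +16 (running 16)
col 2: [0, 2, 16] -> [0, 2, 16]  score +0 (running 16)
Board after move:
16  0  0
64 16  2
32 32 16

Answer: 16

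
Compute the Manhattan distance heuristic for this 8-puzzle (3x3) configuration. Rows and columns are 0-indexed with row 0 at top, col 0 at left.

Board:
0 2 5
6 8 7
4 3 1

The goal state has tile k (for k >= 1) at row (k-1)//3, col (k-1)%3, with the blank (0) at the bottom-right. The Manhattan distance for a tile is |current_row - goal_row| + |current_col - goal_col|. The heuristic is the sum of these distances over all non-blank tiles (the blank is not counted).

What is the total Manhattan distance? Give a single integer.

Tile 2: (0,1)->(0,1) = 0
Tile 5: (0,2)->(1,1) = 2
Tile 6: (1,0)->(1,2) = 2
Tile 8: (1,1)->(2,1) = 1
Tile 7: (1,2)->(2,0) = 3
Tile 4: (2,0)->(1,0) = 1
Tile 3: (2,1)->(0,2) = 3
Tile 1: (2,2)->(0,0) = 4
Sum: 0 + 2 + 2 + 1 + 3 + 1 + 3 + 4 = 16

Answer: 16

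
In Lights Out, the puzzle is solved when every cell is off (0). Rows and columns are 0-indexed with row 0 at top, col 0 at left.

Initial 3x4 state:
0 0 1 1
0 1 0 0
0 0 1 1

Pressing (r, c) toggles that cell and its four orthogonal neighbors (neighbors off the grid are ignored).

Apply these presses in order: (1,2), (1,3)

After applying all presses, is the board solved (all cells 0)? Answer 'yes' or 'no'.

After press 1 at (1,2):
0 0 0 1
0 0 1 1
0 0 0 1

After press 2 at (1,3):
0 0 0 0
0 0 0 0
0 0 0 0

Lights still on: 0

Answer: yes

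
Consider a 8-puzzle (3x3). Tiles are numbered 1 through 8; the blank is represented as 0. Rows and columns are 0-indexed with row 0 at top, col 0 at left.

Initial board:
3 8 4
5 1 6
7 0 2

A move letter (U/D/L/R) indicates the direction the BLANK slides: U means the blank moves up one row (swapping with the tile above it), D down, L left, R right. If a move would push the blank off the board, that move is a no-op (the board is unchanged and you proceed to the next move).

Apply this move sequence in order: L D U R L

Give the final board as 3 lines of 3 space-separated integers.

Answer: 3 8 4
0 1 6
5 7 2

Derivation:
After move 1 (L):
3 8 4
5 1 6
0 7 2

After move 2 (D):
3 8 4
5 1 6
0 7 2

After move 3 (U):
3 8 4
0 1 6
5 7 2

After move 4 (R):
3 8 4
1 0 6
5 7 2

After move 5 (L):
3 8 4
0 1 6
5 7 2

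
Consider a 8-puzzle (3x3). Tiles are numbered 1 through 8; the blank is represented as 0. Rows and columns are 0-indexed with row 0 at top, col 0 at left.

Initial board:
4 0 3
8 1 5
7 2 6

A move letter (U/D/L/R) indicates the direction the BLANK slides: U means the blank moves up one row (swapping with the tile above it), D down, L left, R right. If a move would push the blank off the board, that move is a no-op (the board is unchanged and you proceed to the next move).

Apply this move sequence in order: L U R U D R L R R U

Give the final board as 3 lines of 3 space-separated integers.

Answer: 4 1 0
8 5 3
7 2 6

Derivation:
After move 1 (L):
0 4 3
8 1 5
7 2 6

After move 2 (U):
0 4 3
8 1 5
7 2 6

After move 3 (R):
4 0 3
8 1 5
7 2 6

After move 4 (U):
4 0 3
8 1 5
7 2 6

After move 5 (D):
4 1 3
8 0 5
7 2 6

After move 6 (R):
4 1 3
8 5 0
7 2 6

After move 7 (L):
4 1 3
8 0 5
7 2 6

After move 8 (R):
4 1 3
8 5 0
7 2 6

After move 9 (R):
4 1 3
8 5 0
7 2 6

After move 10 (U):
4 1 0
8 5 3
7 2 6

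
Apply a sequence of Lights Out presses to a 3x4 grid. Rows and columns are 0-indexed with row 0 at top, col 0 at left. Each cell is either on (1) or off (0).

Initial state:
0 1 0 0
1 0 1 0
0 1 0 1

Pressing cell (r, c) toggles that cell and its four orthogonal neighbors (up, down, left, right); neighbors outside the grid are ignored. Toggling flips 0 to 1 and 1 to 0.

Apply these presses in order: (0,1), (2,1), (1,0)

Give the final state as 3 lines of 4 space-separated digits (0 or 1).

After press 1 at (0,1):
1 0 1 0
1 1 1 0
0 1 0 1

After press 2 at (2,1):
1 0 1 0
1 0 1 0
1 0 1 1

After press 3 at (1,0):
0 0 1 0
0 1 1 0
0 0 1 1

Answer: 0 0 1 0
0 1 1 0
0 0 1 1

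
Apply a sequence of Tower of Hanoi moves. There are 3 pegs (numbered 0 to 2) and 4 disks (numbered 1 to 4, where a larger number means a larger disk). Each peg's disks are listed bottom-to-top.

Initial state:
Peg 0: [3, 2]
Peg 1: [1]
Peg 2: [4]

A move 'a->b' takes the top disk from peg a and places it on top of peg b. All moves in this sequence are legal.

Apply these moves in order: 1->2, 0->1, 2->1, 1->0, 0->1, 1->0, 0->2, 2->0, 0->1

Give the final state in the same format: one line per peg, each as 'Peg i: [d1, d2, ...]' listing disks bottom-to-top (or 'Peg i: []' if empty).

Answer: Peg 0: [3]
Peg 1: [2, 1]
Peg 2: [4]

Derivation:
After move 1 (1->2):
Peg 0: [3, 2]
Peg 1: []
Peg 2: [4, 1]

After move 2 (0->1):
Peg 0: [3]
Peg 1: [2]
Peg 2: [4, 1]

After move 3 (2->1):
Peg 0: [3]
Peg 1: [2, 1]
Peg 2: [4]

After move 4 (1->0):
Peg 0: [3, 1]
Peg 1: [2]
Peg 2: [4]

After move 5 (0->1):
Peg 0: [3]
Peg 1: [2, 1]
Peg 2: [4]

After move 6 (1->0):
Peg 0: [3, 1]
Peg 1: [2]
Peg 2: [4]

After move 7 (0->2):
Peg 0: [3]
Peg 1: [2]
Peg 2: [4, 1]

After move 8 (2->0):
Peg 0: [3, 1]
Peg 1: [2]
Peg 2: [4]

After move 9 (0->1):
Peg 0: [3]
Peg 1: [2, 1]
Peg 2: [4]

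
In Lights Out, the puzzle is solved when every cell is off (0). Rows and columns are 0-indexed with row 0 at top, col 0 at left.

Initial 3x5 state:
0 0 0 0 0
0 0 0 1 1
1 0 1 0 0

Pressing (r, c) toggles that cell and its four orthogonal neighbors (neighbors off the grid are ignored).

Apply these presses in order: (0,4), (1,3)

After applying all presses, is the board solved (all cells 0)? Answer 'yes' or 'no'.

After press 1 at (0,4):
0 0 0 1 1
0 0 0 1 0
1 0 1 0 0

After press 2 at (1,3):
0 0 0 0 1
0 0 1 0 1
1 0 1 1 0

Lights still on: 6

Answer: no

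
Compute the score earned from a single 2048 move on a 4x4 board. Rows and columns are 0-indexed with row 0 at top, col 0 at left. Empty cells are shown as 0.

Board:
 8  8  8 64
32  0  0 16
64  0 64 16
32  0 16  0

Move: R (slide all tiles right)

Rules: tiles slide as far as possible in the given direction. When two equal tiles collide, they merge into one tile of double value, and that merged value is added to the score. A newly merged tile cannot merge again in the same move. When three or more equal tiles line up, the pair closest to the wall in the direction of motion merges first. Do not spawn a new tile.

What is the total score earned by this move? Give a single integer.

Slide right:
row 0: [8, 8, 8, 64] -> [0, 8, 16, 64]  score +16 (running 16)
row 1: [32, 0, 0, 16] -> [0, 0, 32, 16]  score +0 (running 16)
row 2: [64, 0, 64, 16] -> [0, 0, 128, 16]  score +128 (running 144)
row 3: [32, 0, 16, 0] -> [0, 0, 32, 16]  score +0 (running 144)
Board after move:
  0   8  16  64
  0   0  32  16
  0   0 128  16
  0   0  32  16

Answer: 144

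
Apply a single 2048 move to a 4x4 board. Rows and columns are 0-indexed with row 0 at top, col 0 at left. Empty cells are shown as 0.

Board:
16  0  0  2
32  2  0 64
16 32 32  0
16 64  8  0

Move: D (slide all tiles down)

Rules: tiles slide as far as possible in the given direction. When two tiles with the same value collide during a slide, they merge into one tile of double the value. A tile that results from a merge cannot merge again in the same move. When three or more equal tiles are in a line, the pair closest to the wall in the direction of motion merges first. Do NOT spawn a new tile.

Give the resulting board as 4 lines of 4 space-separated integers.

Slide down:
col 0: [16, 32, 16, 16] -> [0, 16, 32, 32]
col 1: [0, 2, 32, 64] -> [0, 2, 32, 64]
col 2: [0, 0, 32, 8] -> [0, 0, 32, 8]
col 3: [2, 64, 0, 0] -> [0, 0, 2, 64]

Answer:  0  0  0  0
16  2  0  0
32 32 32  2
32 64  8 64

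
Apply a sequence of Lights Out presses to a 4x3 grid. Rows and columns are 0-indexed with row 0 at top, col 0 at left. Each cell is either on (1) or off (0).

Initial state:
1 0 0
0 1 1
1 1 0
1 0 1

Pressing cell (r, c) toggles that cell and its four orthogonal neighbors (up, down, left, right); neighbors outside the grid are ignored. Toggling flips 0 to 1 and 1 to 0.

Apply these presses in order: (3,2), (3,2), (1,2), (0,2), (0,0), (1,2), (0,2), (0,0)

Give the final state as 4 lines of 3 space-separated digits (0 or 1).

After press 1 at (3,2):
1 0 0
0 1 1
1 1 1
1 1 0

After press 2 at (3,2):
1 0 0
0 1 1
1 1 0
1 0 1

After press 3 at (1,2):
1 0 1
0 0 0
1 1 1
1 0 1

After press 4 at (0,2):
1 1 0
0 0 1
1 1 1
1 0 1

After press 5 at (0,0):
0 0 0
1 0 1
1 1 1
1 0 1

After press 6 at (1,2):
0 0 1
1 1 0
1 1 0
1 0 1

After press 7 at (0,2):
0 1 0
1 1 1
1 1 0
1 0 1

After press 8 at (0,0):
1 0 0
0 1 1
1 1 0
1 0 1

Answer: 1 0 0
0 1 1
1 1 0
1 0 1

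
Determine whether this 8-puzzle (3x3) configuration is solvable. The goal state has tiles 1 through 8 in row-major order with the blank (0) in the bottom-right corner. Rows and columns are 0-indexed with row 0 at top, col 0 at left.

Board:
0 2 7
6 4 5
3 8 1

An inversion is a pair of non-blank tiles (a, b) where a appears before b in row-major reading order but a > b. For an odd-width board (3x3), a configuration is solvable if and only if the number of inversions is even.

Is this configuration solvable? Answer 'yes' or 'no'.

Answer: yes

Derivation:
Inversions (pairs i<j in row-major order where tile[i] > tile[j] > 0): 16
16 is even, so the puzzle is solvable.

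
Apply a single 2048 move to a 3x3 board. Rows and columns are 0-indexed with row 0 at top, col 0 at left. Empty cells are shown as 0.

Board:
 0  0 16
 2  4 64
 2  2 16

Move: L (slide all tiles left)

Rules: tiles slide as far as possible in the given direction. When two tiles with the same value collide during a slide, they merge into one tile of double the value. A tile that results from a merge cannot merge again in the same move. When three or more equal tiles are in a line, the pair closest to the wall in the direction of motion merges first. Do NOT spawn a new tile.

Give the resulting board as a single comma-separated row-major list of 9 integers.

Slide left:
row 0: [0, 0, 16] -> [16, 0, 0]
row 1: [2, 4, 64] -> [2, 4, 64]
row 2: [2, 2, 16] -> [4, 16, 0]

Answer: 16, 0, 0, 2, 4, 64, 4, 16, 0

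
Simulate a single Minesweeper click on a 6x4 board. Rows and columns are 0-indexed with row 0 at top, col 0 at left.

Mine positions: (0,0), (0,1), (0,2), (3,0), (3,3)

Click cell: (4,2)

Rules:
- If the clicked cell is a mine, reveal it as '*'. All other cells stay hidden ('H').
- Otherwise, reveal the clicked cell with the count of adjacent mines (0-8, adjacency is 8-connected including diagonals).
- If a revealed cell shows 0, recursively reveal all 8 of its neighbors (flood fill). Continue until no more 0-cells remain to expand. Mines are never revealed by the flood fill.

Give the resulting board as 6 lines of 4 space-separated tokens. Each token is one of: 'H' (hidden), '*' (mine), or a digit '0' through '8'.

H H H H
H H H H
H H H H
H H H H
H H 1 H
H H H H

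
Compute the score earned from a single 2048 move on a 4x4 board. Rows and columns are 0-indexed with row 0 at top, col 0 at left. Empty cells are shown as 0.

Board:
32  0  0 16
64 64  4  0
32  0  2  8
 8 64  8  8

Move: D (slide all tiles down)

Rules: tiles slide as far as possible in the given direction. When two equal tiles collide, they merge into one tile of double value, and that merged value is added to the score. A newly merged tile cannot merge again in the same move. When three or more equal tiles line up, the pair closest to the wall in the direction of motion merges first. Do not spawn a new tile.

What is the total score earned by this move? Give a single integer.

Answer: 144

Derivation:
Slide down:
col 0: [32, 64, 32, 8] -> [32, 64, 32, 8]  score +0 (running 0)
col 1: [0, 64, 0, 64] -> [0, 0, 0, 128]  score +128 (running 128)
col 2: [0, 4, 2, 8] -> [0, 4, 2, 8]  score +0 (running 128)
col 3: [16, 0, 8, 8] -> [0, 0, 16, 16]  score +16 (running 144)
Board after move:
 32   0   0   0
 64   0   4   0
 32   0   2  16
  8 128   8  16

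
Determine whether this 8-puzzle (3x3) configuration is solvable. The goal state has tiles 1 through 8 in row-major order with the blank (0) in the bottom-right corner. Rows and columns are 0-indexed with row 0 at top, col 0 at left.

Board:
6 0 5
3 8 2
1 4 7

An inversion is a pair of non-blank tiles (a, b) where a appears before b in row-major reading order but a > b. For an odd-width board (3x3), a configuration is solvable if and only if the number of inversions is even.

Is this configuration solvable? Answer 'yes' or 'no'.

Inversions (pairs i<j in row-major order where tile[i] > tile[j] > 0): 16
16 is even, so the puzzle is solvable.

Answer: yes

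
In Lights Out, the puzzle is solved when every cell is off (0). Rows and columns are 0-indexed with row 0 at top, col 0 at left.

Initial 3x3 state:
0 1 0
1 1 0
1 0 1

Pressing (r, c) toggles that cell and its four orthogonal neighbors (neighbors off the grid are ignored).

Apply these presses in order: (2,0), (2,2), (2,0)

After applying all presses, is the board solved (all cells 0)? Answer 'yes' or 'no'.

Answer: no

Derivation:
After press 1 at (2,0):
0 1 0
0 1 0
0 1 1

After press 2 at (2,2):
0 1 0
0 1 1
0 0 0

After press 3 at (2,0):
0 1 0
1 1 1
1 1 0

Lights still on: 6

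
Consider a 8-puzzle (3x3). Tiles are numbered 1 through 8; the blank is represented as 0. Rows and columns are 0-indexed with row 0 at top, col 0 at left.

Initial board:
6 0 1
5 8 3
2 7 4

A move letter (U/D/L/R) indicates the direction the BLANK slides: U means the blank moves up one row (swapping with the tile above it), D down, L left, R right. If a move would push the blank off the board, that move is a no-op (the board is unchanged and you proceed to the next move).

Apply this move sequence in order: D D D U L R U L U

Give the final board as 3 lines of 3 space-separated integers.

After move 1 (D):
6 8 1
5 0 3
2 7 4

After move 2 (D):
6 8 1
5 7 3
2 0 4

After move 3 (D):
6 8 1
5 7 3
2 0 4

After move 4 (U):
6 8 1
5 0 3
2 7 4

After move 5 (L):
6 8 1
0 5 3
2 7 4

After move 6 (R):
6 8 1
5 0 3
2 7 4

After move 7 (U):
6 0 1
5 8 3
2 7 4

After move 8 (L):
0 6 1
5 8 3
2 7 4

After move 9 (U):
0 6 1
5 8 3
2 7 4

Answer: 0 6 1
5 8 3
2 7 4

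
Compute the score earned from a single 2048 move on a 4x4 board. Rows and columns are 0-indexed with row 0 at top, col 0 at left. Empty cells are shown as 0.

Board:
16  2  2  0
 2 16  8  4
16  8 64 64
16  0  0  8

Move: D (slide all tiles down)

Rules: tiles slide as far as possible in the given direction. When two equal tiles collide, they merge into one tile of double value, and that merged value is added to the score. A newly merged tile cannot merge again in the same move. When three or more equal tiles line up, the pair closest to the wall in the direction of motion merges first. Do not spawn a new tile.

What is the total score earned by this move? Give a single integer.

Slide down:
col 0: [16, 2, 16, 16] -> [0, 16, 2, 32]  score +32 (running 32)
col 1: [2, 16, 8, 0] -> [0, 2, 16, 8]  score +0 (running 32)
col 2: [2, 8, 64, 0] -> [0, 2, 8, 64]  score +0 (running 32)
col 3: [0, 4, 64, 8] -> [0, 4, 64, 8]  score +0 (running 32)
Board after move:
 0  0  0  0
16  2  2  4
 2 16  8 64
32  8 64  8

Answer: 32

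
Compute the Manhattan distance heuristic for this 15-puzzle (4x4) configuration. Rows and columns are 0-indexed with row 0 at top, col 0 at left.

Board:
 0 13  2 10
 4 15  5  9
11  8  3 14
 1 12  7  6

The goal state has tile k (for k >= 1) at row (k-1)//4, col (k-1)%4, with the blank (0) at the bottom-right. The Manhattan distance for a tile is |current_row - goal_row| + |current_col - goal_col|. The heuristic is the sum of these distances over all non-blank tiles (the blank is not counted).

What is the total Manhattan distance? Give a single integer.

Tile 13: at (0,1), goal (3,0), distance |0-3|+|1-0| = 4
Tile 2: at (0,2), goal (0,1), distance |0-0|+|2-1| = 1
Tile 10: at (0,3), goal (2,1), distance |0-2|+|3-1| = 4
Tile 4: at (1,0), goal (0,3), distance |1-0|+|0-3| = 4
Tile 15: at (1,1), goal (3,2), distance |1-3|+|1-2| = 3
Tile 5: at (1,2), goal (1,0), distance |1-1|+|2-0| = 2
Tile 9: at (1,3), goal (2,0), distance |1-2|+|3-0| = 4
Tile 11: at (2,0), goal (2,2), distance |2-2|+|0-2| = 2
Tile 8: at (2,1), goal (1,3), distance |2-1|+|1-3| = 3
Tile 3: at (2,2), goal (0,2), distance |2-0|+|2-2| = 2
Tile 14: at (2,3), goal (3,1), distance |2-3|+|3-1| = 3
Tile 1: at (3,0), goal (0,0), distance |3-0|+|0-0| = 3
Tile 12: at (3,1), goal (2,3), distance |3-2|+|1-3| = 3
Tile 7: at (3,2), goal (1,2), distance |3-1|+|2-2| = 2
Tile 6: at (3,3), goal (1,1), distance |3-1|+|3-1| = 4
Sum: 4 + 1 + 4 + 4 + 3 + 2 + 4 + 2 + 3 + 2 + 3 + 3 + 3 + 2 + 4 = 44

Answer: 44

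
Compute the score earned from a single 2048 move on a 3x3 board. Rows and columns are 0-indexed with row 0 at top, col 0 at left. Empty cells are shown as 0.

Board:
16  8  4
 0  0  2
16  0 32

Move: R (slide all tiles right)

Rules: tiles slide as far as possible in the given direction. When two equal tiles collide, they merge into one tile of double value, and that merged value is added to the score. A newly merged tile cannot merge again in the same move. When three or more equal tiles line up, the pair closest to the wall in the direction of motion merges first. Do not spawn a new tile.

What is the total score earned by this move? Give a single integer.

Answer: 0

Derivation:
Slide right:
row 0: [16, 8, 4] -> [16, 8, 4]  score +0 (running 0)
row 1: [0, 0, 2] -> [0, 0, 2]  score +0 (running 0)
row 2: [16, 0, 32] -> [0, 16, 32]  score +0 (running 0)
Board after move:
16  8  4
 0  0  2
 0 16 32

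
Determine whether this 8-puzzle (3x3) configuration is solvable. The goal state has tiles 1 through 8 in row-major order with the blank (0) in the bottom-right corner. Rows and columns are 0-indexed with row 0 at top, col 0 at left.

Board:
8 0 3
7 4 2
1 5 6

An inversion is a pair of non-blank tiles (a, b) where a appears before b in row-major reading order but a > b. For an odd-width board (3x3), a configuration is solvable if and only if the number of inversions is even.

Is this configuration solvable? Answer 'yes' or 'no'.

Inversions (pairs i<j in row-major order where tile[i] > tile[j] > 0): 17
17 is odd, so the puzzle is not solvable.

Answer: no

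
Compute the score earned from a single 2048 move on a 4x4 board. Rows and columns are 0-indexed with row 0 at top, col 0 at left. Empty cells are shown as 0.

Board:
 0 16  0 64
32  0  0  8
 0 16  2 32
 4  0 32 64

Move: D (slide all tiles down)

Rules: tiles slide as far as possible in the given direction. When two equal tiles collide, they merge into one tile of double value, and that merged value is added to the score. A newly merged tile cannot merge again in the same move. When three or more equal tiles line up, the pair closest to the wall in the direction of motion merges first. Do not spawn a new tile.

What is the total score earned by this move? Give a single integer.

Answer: 32

Derivation:
Slide down:
col 0: [0, 32, 0, 4] -> [0, 0, 32, 4]  score +0 (running 0)
col 1: [16, 0, 16, 0] -> [0, 0, 0, 32]  score +32 (running 32)
col 2: [0, 0, 2, 32] -> [0, 0, 2, 32]  score +0 (running 32)
col 3: [64, 8, 32, 64] -> [64, 8, 32, 64]  score +0 (running 32)
Board after move:
 0  0  0 64
 0  0  0  8
32  0  2 32
 4 32 32 64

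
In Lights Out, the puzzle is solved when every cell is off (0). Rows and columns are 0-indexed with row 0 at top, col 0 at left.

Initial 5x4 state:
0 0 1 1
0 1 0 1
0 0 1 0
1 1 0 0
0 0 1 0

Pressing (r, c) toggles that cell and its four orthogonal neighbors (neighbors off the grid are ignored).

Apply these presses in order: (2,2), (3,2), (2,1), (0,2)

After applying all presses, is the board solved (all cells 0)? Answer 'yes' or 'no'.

After press 1 at (2,2):
0 0 1 1
0 1 1 1
0 1 0 1
1 1 1 0
0 0 1 0

After press 2 at (3,2):
0 0 1 1
0 1 1 1
0 1 1 1
1 0 0 1
0 0 0 0

After press 3 at (2,1):
0 0 1 1
0 0 1 1
1 0 0 1
1 1 0 1
0 0 0 0

After press 4 at (0,2):
0 1 0 0
0 0 0 1
1 0 0 1
1 1 0 1
0 0 0 0

Lights still on: 7

Answer: no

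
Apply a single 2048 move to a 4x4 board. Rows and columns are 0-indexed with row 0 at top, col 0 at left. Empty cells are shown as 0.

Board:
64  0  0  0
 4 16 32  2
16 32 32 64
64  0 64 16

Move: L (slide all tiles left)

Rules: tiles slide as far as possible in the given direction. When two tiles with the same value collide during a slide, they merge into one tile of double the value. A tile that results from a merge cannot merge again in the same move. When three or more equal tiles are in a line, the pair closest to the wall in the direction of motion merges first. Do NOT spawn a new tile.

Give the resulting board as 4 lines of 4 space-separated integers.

Slide left:
row 0: [64, 0, 0, 0] -> [64, 0, 0, 0]
row 1: [4, 16, 32, 2] -> [4, 16, 32, 2]
row 2: [16, 32, 32, 64] -> [16, 64, 64, 0]
row 3: [64, 0, 64, 16] -> [128, 16, 0, 0]

Answer:  64   0   0   0
  4  16  32   2
 16  64  64   0
128  16   0   0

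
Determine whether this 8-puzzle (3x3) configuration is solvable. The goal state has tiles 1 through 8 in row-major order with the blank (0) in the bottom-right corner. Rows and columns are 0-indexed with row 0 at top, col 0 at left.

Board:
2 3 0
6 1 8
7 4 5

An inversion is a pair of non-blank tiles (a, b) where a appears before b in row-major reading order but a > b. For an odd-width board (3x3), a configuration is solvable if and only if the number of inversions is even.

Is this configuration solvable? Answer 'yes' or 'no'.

Inversions (pairs i<j in row-major order where tile[i] > tile[j] > 0): 10
10 is even, so the puzzle is solvable.

Answer: yes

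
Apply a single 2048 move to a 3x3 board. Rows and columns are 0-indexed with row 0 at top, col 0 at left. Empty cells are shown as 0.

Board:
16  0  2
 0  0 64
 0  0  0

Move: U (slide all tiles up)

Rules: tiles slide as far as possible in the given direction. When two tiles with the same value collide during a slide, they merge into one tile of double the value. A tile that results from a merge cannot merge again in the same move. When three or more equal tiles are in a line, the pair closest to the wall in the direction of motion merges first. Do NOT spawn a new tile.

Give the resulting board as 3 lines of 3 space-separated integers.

Answer: 16  0  2
 0  0 64
 0  0  0

Derivation:
Slide up:
col 0: [16, 0, 0] -> [16, 0, 0]
col 1: [0, 0, 0] -> [0, 0, 0]
col 2: [2, 64, 0] -> [2, 64, 0]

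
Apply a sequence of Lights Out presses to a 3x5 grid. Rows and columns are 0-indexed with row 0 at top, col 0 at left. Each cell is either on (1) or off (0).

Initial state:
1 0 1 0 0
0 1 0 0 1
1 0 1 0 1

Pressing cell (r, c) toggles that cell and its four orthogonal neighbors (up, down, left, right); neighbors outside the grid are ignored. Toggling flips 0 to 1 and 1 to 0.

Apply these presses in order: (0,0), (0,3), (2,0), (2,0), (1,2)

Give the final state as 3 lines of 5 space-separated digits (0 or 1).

After press 1 at (0,0):
0 1 1 0 0
1 1 0 0 1
1 0 1 0 1

After press 2 at (0,3):
0 1 0 1 1
1 1 0 1 1
1 0 1 0 1

After press 3 at (2,0):
0 1 0 1 1
0 1 0 1 1
0 1 1 0 1

After press 4 at (2,0):
0 1 0 1 1
1 1 0 1 1
1 0 1 0 1

After press 5 at (1,2):
0 1 1 1 1
1 0 1 0 1
1 0 0 0 1

Answer: 0 1 1 1 1
1 0 1 0 1
1 0 0 0 1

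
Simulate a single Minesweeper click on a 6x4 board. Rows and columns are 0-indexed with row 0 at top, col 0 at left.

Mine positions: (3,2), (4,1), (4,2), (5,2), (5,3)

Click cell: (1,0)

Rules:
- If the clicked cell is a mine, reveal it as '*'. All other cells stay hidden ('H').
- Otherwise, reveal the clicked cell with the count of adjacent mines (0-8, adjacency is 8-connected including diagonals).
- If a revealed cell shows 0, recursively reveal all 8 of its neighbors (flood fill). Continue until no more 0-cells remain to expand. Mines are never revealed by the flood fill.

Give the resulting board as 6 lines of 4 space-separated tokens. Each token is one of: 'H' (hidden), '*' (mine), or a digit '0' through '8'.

0 0 0 0
0 0 0 0
0 1 1 1
1 3 H H
H H H H
H H H H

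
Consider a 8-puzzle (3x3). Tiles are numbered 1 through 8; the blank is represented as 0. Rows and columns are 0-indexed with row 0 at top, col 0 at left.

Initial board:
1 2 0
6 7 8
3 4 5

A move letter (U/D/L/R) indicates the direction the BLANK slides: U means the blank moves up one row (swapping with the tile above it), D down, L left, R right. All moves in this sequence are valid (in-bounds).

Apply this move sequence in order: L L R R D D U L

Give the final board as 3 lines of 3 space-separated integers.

After move 1 (L):
1 0 2
6 7 8
3 4 5

After move 2 (L):
0 1 2
6 7 8
3 4 5

After move 3 (R):
1 0 2
6 7 8
3 4 5

After move 4 (R):
1 2 0
6 7 8
3 4 5

After move 5 (D):
1 2 8
6 7 0
3 4 5

After move 6 (D):
1 2 8
6 7 5
3 4 0

After move 7 (U):
1 2 8
6 7 0
3 4 5

After move 8 (L):
1 2 8
6 0 7
3 4 5

Answer: 1 2 8
6 0 7
3 4 5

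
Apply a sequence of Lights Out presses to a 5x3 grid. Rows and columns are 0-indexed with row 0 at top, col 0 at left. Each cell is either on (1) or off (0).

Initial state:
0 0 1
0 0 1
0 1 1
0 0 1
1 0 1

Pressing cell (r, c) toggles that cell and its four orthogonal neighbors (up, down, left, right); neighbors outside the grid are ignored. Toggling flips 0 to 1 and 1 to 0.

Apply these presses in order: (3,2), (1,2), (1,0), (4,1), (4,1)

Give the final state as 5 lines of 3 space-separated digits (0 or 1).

After press 1 at (3,2):
0 0 1
0 0 1
0 1 0
0 1 0
1 0 0

After press 2 at (1,2):
0 0 0
0 1 0
0 1 1
0 1 0
1 0 0

After press 3 at (1,0):
1 0 0
1 0 0
1 1 1
0 1 0
1 0 0

After press 4 at (4,1):
1 0 0
1 0 0
1 1 1
0 0 0
0 1 1

After press 5 at (4,1):
1 0 0
1 0 0
1 1 1
0 1 0
1 0 0

Answer: 1 0 0
1 0 0
1 1 1
0 1 0
1 0 0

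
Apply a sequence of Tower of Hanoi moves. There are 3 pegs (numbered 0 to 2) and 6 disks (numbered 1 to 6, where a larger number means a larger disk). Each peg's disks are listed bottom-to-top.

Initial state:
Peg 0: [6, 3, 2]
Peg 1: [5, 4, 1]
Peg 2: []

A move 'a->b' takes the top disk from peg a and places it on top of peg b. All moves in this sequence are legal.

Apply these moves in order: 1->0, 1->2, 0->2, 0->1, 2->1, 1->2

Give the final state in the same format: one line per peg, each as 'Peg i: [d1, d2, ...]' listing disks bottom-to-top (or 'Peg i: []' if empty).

After move 1 (1->0):
Peg 0: [6, 3, 2, 1]
Peg 1: [5, 4]
Peg 2: []

After move 2 (1->2):
Peg 0: [6, 3, 2, 1]
Peg 1: [5]
Peg 2: [4]

After move 3 (0->2):
Peg 0: [6, 3, 2]
Peg 1: [5]
Peg 2: [4, 1]

After move 4 (0->1):
Peg 0: [6, 3]
Peg 1: [5, 2]
Peg 2: [4, 1]

After move 5 (2->1):
Peg 0: [6, 3]
Peg 1: [5, 2, 1]
Peg 2: [4]

After move 6 (1->2):
Peg 0: [6, 3]
Peg 1: [5, 2]
Peg 2: [4, 1]

Answer: Peg 0: [6, 3]
Peg 1: [5, 2]
Peg 2: [4, 1]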